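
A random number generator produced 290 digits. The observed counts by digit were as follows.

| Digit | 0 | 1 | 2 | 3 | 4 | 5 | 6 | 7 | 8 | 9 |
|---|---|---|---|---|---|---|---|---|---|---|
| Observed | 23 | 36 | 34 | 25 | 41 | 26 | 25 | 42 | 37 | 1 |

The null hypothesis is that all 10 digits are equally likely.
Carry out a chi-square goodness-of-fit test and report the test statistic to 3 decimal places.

45.241

Expected count for each of the 10 categories: 290/10 = 29.
0: (23 − 29)²/29 = 36/29 = 1.2414
1: (36 − 29)²/29 = 49/29 = 1.6897
2: (34 − 29)²/29 = 25/29 = 0.8621
3: (25 − 29)²/29 = 16/29 = 0.5517
4: (41 − 29)²/29 = 144/29 = 4.9655
5: (26 − 29)²/29 = 9/29 = 0.3103
6: (25 − 29)²/29 = 16/29 = 0.5517
7: (42 − 29)²/29 = 169/29 = 5.8276
8: (37 − 29)²/29 = 64/29 = 2.2069
9: (1 − 29)²/29 = 784/29 = 27.0345
Sum = 45.241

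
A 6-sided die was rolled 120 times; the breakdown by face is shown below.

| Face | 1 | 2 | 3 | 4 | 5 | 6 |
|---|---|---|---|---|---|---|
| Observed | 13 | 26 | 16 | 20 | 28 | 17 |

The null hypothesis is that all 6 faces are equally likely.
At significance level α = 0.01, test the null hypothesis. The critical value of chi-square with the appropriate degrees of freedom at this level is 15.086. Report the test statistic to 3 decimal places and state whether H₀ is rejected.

Expected count for each of the 6 categories: 120/6 = 20.
1: (13 − 20)²/20 = 49/20 = 2.4500
2: (26 − 20)²/20 = 36/20 = 1.8000
3: (16 − 20)²/20 = 16/20 = 0.8000
4: (20 − 20)²/20 = 0/20 = 0.0000
5: (28 − 20)²/20 = 64/20 = 3.2000
6: (17 − 20)²/20 = 9/20 = 0.4500
Sum = 8.700
df = 5. Since 8.700 < 15.086, we do not reject H₀.

8.700; do not reject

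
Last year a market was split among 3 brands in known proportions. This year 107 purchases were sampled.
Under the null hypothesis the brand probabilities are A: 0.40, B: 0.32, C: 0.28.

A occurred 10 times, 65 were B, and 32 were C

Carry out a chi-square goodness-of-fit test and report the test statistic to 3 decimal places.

Expected counts E_i = n·p_i: 107×0.40 = 42.8, 107×0.32 = 34.24, 107×0.28 = 29.96.
χ² = (10−42.8)²/42.8 + (65−34.24)²/34.24 + (32−29.96)²/29.96
   = 25.1364 + 27.6337 + 0.1389
Sum = 52.909

52.909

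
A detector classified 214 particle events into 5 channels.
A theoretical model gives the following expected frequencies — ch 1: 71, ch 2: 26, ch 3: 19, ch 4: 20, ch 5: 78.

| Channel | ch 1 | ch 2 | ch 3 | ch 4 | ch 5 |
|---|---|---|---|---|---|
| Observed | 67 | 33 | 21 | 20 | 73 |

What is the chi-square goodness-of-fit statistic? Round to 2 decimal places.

2.64

ch 1: (67 − 71)²/71 = 16/71 = 0.225
ch 2: (33 − 26)²/26 = 49/26 = 1.885
ch 3: (21 − 19)²/19 = 4/19 = 0.211
ch 4: (20 − 20)²/20 = 0/20 = 0.000
ch 5: (73 − 78)²/78 = 25/78 = 0.321
Sum = 2.64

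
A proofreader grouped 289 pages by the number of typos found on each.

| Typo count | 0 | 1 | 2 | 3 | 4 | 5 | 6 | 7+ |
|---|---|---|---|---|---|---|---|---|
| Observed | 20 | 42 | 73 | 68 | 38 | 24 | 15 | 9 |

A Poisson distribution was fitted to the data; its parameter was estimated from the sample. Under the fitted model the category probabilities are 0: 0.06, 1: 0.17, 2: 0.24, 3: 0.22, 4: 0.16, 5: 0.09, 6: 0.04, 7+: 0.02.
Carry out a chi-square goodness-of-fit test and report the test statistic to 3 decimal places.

6.382

Expected counts E_i = n·p_i: 289×0.06 = 17.34, 289×0.17 = 49.13, 289×0.24 = 69.36, 289×0.22 = 63.58, 289×0.16 = 46.24, 289×0.09 = 26.01, 289×0.04 = 11.56, 289×0.02 = 5.78.
χ² = (20−17.34)²/17.34 + (42−49.13)²/49.13 + (73−69.36)²/69.36 + (68−63.58)²/63.58 + (38−46.24)²/46.24 + (24−26.01)²/26.01 + (15−11.56)²/11.56 + (9−5.78)²/5.78
   = 0.4081 + 1.0347 + 0.1910 + 0.3073 + 1.4684 + 0.1553 + 1.0237 + 1.7938
Sum = 6.382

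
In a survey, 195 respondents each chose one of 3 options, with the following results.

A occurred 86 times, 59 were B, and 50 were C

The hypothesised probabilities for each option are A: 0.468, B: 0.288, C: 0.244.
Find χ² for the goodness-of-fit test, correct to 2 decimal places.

Expected counts E_i = n·p_i: 195×0.468 = 91.26, 195×0.288 = 56.16, 195×0.244 = 47.58.
cat         O        E   (O−E)²/E
A          86    91.26      0.303
B          59    56.16      0.144
C          50    47.58      0.123
Sum = 0.57

0.57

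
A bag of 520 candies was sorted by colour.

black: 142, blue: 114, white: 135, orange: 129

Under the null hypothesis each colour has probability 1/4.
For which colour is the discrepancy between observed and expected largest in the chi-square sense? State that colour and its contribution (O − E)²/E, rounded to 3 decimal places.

blue, 1.969

Under H₀ each category has probability 1/4, so each expected count is 520/4 = 130.
cat         O        E   (O−E)²/E
black     142      130     1.1077
blue      114      130     1.9692
white     135      130     0.1923
orange    129      130     0.0077
The largest term is for blue: 1.969.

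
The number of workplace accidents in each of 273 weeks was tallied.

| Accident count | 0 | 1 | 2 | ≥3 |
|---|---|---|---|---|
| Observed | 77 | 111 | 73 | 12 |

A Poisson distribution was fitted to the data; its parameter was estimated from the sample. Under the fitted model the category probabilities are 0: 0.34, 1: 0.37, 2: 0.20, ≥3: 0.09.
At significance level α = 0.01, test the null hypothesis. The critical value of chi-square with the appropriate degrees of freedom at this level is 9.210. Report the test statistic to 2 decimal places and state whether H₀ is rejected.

Expected counts E_i = n·p_i: 273×0.34 = 92.82, 273×0.37 = 101.01, 273×0.20 = 54.6, 273×0.09 = 24.57.
cat         O        E   (O−E)²/E
0          77    92.82      2.696
1         111   101.01      0.988
2          73     54.6      6.201
≥3         12    24.57      6.431
Sum = 16.32
df = 2. Since 16.32 > 9.210, we reject H₀.

16.32; reject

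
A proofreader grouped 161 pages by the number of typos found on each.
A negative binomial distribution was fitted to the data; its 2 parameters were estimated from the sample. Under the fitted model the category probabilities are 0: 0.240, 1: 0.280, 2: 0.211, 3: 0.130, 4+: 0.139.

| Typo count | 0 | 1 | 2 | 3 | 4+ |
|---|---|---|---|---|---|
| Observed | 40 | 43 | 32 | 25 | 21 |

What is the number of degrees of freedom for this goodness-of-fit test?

There are k = 5 categories and 2 parameters estimated from the data, so df = 5 − 1 − 2 = 2.

2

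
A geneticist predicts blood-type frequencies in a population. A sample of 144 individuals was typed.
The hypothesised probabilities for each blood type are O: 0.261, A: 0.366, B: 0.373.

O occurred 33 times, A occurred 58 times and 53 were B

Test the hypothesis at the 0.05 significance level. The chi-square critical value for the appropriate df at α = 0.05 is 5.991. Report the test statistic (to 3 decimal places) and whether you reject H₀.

1.101; do not reject

Expected counts E_i = n·p_i: 144×0.261 = 37.584, 144×0.366 = 52.704, 144×0.373 = 53.712.
O: (33 − 37.584)²/37.584 = 21.013056/37.584 = 0.5591
A: (58 − 52.704)²/52.704 = 28.047616/52.704 = 0.5322
B: (53 − 53.712)²/53.712 = 0.506944/53.712 = 0.0094
Sum = 1.101
df = 2. Since 1.101 < 5.991, we do not reject H₀.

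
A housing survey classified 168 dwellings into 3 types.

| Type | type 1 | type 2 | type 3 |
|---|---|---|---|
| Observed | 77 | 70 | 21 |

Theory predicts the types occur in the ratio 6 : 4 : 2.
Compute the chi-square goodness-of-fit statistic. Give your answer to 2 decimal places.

5.83

Ratio total = 12. Expected counts: 168×6/12 = 84, 168×4/12 = 56, 168×2/12 = 28.
χ² = (77−84)²/84 + (70−56)²/56 + (21−28)²/28
   = 0.583 + 3.500 + 1.750
Sum = 5.83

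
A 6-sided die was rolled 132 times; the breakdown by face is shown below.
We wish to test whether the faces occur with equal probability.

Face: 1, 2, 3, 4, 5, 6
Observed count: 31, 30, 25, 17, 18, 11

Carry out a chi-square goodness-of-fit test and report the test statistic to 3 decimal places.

Expected count for each of the 6 categories: 132/6 = 22.
χ² = (31−22)²/22 + (30−22)²/22 + (25−22)²/22 + (17−22)²/22 + (18−22)²/22 + (11−22)²/22
   = 3.6818 + 2.9091 + 0.4091 + 1.1364 + 0.7273 + 5.5000
Sum = 14.364

14.364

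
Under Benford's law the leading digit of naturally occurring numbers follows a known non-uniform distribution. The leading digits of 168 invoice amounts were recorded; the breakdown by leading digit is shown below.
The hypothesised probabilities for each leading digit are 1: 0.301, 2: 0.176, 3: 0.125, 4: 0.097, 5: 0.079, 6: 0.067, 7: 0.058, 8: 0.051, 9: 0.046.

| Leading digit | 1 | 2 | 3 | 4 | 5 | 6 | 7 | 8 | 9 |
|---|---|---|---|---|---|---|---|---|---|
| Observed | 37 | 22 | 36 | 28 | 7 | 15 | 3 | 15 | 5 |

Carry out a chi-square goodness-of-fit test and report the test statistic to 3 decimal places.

39.366

Expected counts E_i = n·p_i: 168×0.301 = 50.568, 168×0.176 = 29.568, 168×0.125 = 21, 168×0.097 = 16.296, 168×0.079 = 13.272, 168×0.067 = 11.256, 168×0.058 = 9.744, 168×0.051 = 8.568, 168×0.046 = 7.728.
χ² = (37−50.568)²/50.568 + (22−29.568)²/29.568 + (36−21)²/21 + (28−16.296)²/16.296 + (7−13.272)²/13.272 + (15−11.256)²/11.256 + (3−9.744)²/9.744 + (15−8.568)²/8.568 + (5−7.728)²/7.728
   = 3.6405 + 1.9370 + 10.7143 + 8.4060 + 2.9640 + 1.2453 + 4.6676 + 4.8285 + 0.9630
Sum = 39.366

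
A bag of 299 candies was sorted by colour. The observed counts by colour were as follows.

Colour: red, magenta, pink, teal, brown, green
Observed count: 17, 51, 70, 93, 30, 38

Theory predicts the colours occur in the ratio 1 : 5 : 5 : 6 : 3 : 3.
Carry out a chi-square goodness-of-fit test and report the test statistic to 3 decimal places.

9.618

Ratio total = 23. Expected counts: 299×1/23 = 13, 299×5/23 = 65, 299×5/23 = 65, 299×6/23 = 78, 299×3/23 = 39, 299×3/23 = 39.
red: (17 − 13)²/13 = 16/13 = 1.2308
magenta: (51 − 65)²/65 = 196/65 = 3.0154
pink: (70 − 65)²/65 = 25/65 = 0.3846
teal: (93 − 78)²/78 = 225/78 = 2.8846
brown: (30 − 39)²/39 = 81/39 = 2.0769
green: (38 − 39)²/39 = 1/39 = 0.0256
Sum = 9.618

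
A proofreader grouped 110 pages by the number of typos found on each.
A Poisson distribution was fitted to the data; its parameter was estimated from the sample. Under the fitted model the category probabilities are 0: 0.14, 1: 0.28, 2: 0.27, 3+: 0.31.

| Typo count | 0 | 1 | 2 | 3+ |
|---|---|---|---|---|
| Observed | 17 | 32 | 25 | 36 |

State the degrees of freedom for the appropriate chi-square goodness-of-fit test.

There are k = 4 categories and 1 parameter estimated from the data, so df = 4 − 1 − 1 = 2.

2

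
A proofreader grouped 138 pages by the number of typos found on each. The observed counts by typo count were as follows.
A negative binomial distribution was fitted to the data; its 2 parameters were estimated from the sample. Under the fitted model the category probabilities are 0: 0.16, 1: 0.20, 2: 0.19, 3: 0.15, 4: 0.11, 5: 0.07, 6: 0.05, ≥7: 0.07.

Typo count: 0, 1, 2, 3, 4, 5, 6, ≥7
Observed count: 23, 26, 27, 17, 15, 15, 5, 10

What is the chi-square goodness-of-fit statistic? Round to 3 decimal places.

Expected counts E_i = n·p_i: 138×0.16 = 22.08, 138×0.20 = 27.6, 138×0.19 = 26.22, 138×0.15 = 20.7, 138×0.11 = 15.18, 138×0.07 = 9.66, 138×0.05 = 6.9, 138×0.07 = 9.66.
cat         O        E   (O−E)²/E
0          23    22.08     0.0383
1          26     27.6     0.0928
2          27    26.22     0.0232
3          17     20.7     0.6614
4          15    15.18     0.0021
5          15     9.66     2.9519
6           5      6.9     0.5232
≥7         10     9.66     0.0120
Sum = 4.305

4.305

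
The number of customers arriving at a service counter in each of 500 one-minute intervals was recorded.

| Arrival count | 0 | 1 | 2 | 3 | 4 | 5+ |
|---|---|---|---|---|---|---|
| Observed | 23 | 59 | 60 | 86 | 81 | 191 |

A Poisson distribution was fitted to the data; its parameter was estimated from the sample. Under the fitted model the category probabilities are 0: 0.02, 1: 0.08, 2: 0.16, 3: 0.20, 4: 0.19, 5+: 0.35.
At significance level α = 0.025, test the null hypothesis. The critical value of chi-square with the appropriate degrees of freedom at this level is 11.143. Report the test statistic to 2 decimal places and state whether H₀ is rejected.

36.41; reject

Expected counts E_i = n·p_i: 500×0.02 = 10, 500×0.08 = 40, 500×0.16 = 80, 500×0.20 = 100, 500×0.19 = 95, 500×0.35 = 175.
0: (23 − 10)²/10 = 169/10 = 16.900
1: (59 − 40)²/40 = 361/40 = 9.025
2: (60 − 80)²/80 = 400/80 = 5.000
3: (86 − 100)²/100 = 196/100 = 1.960
4: (81 − 95)²/95 = 196/95 = 2.063
5+: (191 − 175)²/175 = 256/175 = 1.463
Sum = 36.41
df = 4. Since 36.41 > 11.143, we reject H₀.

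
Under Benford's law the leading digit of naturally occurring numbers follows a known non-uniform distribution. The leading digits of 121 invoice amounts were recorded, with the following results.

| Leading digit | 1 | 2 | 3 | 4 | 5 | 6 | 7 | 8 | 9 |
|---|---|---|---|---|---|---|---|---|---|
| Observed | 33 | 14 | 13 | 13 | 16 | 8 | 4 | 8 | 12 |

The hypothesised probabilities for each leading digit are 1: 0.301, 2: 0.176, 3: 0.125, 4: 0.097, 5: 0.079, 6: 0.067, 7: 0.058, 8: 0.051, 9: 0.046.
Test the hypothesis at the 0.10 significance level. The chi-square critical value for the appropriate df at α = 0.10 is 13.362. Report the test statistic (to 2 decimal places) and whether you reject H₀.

16.87; reject

Expected counts E_i = n·p_i: 121×0.301 = 36.421, 121×0.176 = 21.296, 121×0.125 = 15.125, 121×0.097 = 11.737, 121×0.079 = 9.559, 121×0.067 = 8.107, 121×0.058 = 7.018, 121×0.051 = 6.171, 121×0.046 = 5.566.
1: (33 − 36.421)²/36.421 = 11.703241/36.421 = 0.321
2: (14 − 21.296)²/21.296 = 53.231616/21.296 = 2.500
3: (13 − 15.125)²/15.125 = 4.515625/15.125 = 0.299
4: (13 − 11.737)²/11.737 = 1.595169/11.737 = 0.136
5: (16 − 9.559)²/9.559 = 41.486481/9.559 = 4.340
6: (8 − 8.107)²/8.107 = 0.011449/8.107 = 0.001
7: (4 − 7.018)²/7.018 = 9.108324/7.018 = 1.298
8: (8 − 6.171)²/6.171 = 3.345241/6.171 = 0.542
9: (12 − 5.566)²/5.566 = 41.396356/5.566 = 7.437
Sum = 16.87
df = 8. Since 16.87 > 13.362, we reject H₀.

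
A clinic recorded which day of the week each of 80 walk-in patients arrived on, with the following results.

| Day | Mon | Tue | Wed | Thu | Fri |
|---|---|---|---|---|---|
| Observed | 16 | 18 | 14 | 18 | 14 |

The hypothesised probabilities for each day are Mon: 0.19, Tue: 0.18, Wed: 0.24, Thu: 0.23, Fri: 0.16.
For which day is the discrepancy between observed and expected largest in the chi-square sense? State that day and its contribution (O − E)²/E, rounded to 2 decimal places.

Expected counts E_i = n·p_i: 80×0.19 = 15.2, 80×0.18 = 14.4, 80×0.24 = 19.2, 80×0.23 = 18.4, 80×0.16 = 12.8.
Mon: (16 − 15.2)²/15.2 = 0.64/15.2 = 0.042
Tue: (18 − 14.4)²/14.4 = 12.96/14.4 = 0.900
Wed: (14 − 19.2)²/19.2 = 27.04/19.2 = 1.408
Thu: (18 − 18.4)²/18.4 = 0.16/18.4 = 0.009
Fri: (14 − 12.8)²/12.8 = 1.44/12.8 = 0.113
The largest term is for Wed: 1.41.

Wed, 1.41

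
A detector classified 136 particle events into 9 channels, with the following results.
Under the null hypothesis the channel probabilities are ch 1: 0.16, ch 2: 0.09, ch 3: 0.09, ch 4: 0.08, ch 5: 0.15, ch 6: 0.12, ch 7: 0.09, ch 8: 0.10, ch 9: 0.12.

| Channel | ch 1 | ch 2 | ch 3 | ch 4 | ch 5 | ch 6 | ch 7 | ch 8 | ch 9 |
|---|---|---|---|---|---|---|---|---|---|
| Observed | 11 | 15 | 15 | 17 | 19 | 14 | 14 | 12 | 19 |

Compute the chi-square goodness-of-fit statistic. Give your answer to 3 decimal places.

Expected counts E_i = n·p_i: 136×0.16 = 21.76, 136×0.09 = 12.24, 136×0.09 = 12.24, 136×0.08 = 10.88, 136×0.15 = 20.4, 136×0.12 = 16.32, 136×0.09 = 12.24, 136×0.10 = 13.6, 136×0.12 = 16.32.
ch 1: (11 − 21.76)²/21.76 = 115.7776/21.76 = 5.3207
ch 2: (15 − 12.24)²/12.24 = 7.6176/12.24 = 0.6224
ch 3: (15 − 12.24)²/12.24 = 7.6176/12.24 = 0.6224
ch 4: (17 − 10.88)²/10.88 = 37.4544/10.88 = 3.4425
ch 5: (19 − 20.4)²/20.4 = 1.96/20.4 = 0.0961
ch 6: (14 − 16.32)²/16.32 = 5.3824/16.32 = 0.3298
ch 7: (14 − 12.24)²/12.24 = 3.0976/12.24 = 0.2531
ch 8: (12 − 13.6)²/13.6 = 2.56/13.6 = 0.1882
ch 9: (19 − 16.32)²/16.32 = 7.1824/16.32 = 0.4401
Sum = 11.315

11.315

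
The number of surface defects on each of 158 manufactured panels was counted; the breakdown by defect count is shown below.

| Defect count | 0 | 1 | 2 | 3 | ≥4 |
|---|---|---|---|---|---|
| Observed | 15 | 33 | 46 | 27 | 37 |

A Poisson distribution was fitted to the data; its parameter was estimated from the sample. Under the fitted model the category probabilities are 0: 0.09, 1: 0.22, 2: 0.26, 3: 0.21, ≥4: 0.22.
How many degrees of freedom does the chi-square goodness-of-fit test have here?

There are k = 5 categories and 1 parameter estimated from the data, so df = 5 − 1 − 1 = 3.

3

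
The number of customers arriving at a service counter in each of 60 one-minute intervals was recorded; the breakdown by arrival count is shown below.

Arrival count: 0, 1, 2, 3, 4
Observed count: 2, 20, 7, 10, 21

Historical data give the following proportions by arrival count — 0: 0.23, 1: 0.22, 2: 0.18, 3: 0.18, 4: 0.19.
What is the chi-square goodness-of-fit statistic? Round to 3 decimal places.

Expected counts E_i = n·p_i: 60×0.23 = 13.8, 60×0.22 = 13.2, 60×0.18 = 10.8, 60×0.18 = 10.8, 60×0.19 = 11.4.
cat         O        E   (O−E)²/E
0           2     13.8    10.0899
1          20     13.2     3.5030
2           7     10.8     1.3370
3          10     10.8     0.0593
4          21     11.4     8.0842
Sum = 23.073

23.073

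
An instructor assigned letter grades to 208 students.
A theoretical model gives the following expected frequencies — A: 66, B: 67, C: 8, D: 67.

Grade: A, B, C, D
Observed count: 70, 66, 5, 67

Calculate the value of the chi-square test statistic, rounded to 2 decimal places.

1.38

cat         O        E   (O−E)²/E
A          70       66      0.242
B          66       67      0.015
C           5        8      1.125
D          67       67      0.000
Sum = 1.38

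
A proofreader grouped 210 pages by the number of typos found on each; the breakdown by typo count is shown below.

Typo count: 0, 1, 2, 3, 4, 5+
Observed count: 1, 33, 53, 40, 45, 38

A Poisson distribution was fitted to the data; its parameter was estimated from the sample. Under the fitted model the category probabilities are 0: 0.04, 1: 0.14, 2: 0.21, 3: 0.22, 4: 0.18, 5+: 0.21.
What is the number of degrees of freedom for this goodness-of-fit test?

4

There are k = 6 categories and 1 parameter estimated from the data, so df = 6 − 1 − 1 = 4.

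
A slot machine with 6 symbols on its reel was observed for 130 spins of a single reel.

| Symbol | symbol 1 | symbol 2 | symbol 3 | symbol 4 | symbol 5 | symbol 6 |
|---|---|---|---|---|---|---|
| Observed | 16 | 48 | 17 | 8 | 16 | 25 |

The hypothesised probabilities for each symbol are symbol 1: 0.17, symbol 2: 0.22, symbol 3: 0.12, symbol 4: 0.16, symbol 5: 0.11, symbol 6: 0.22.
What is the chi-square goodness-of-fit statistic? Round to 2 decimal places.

Expected counts E_i = n·p_i: 130×0.17 = 22.1, 130×0.22 = 28.6, 130×0.12 = 15.6, 130×0.16 = 20.8, 130×0.11 = 14.3, 130×0.22 = 28.6.
cat           O        E   (O−E)²/E
symbol 1     16     22.1      1.684
symbol 2     48     28.6     13.159
symbol 3     17     15.6      0.126
symbol 4      8     20.8      7.877
symbol 5     16     14.3      0.202
symbol 6     25     28.6      0.453
Sum = 23.50

23.50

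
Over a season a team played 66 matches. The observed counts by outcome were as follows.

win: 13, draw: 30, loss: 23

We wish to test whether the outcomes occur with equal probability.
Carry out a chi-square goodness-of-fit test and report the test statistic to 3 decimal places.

6.636

Under H₀ each category has probability 1/3, so each expected count is 66/3 = 22.
win: (13 − 22)²/22 = 81/22 = 3.6818
draw: (30 − 22)²/22 = 64/22 = 2.9091
loss: (23 − 22)²/22 = 1/22 = 0.0455
Sum = 6.636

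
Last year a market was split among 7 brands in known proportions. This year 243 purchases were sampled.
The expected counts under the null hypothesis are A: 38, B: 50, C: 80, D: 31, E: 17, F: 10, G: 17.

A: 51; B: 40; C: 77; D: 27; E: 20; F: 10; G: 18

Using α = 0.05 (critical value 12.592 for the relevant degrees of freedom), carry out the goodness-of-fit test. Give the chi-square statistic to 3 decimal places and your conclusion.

7.664; do not reject

A: (51 − 38)²/38 = 169/38 = 4.4474
B: (40 − 50)²/50 = 100/50 = 2.0000
C: (77 − 80)²/80 = 9/80 = 0.1125
D: (27 − 31)²/31 = 16/31 = 0.5161
E: (20 − 17)²/17 = 9/17 = 0.5294
F: (10 − 10)²/10 = 0/10 = 0.0000
G: (18 − 17)²/17 = 1/17 = 0.0588
Sum = 7.664
df = 6. Since 7.664 < 12.592, we do not reject H₀.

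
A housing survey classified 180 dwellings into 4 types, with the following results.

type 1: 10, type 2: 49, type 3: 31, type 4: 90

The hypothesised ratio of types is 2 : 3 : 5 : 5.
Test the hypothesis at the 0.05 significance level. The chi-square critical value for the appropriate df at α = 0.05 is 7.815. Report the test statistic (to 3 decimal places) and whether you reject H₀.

Ratio total = 15. Expected counts: 180×2/15 = 24, 180×3/15 = 36, 180×5/15 = 60, 180×5/15 = 60.
type 1: (10 − 24)²/24 = 196/24 = 8.1667
type 2: (49 − 36)²/36 = 169/36 = 4.6944
type 3: (31 − 60)²/60 = 841/60 = 14.0167
type 4: (90 − 60)²/60 = 900/60 = 15.0000
Sum = 41.878
df = 3. Since 41.878 > 7.815, we reject H₀.

41.878; reject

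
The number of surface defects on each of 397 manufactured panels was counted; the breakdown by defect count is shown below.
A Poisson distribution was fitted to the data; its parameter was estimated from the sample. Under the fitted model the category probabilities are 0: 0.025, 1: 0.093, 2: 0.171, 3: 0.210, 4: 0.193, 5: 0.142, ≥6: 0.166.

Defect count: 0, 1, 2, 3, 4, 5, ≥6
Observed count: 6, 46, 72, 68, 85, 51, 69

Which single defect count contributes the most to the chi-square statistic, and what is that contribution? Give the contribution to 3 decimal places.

3, 2.834

Expected counts E_i = n·p_i: 397×0.025 = 9.925, 397×0.093 = 36.921, 397×0.171 = 67.887, 397×0.210 = 83.37, 397×0.193 = 76.621, 397×0.142 = 56.374, 397×0.166 = 65.902.
cat         O        E   (O−E)²/E
0           6    9.925     1.5522
1          46   36.921     2.2326
2          72   67.887     0.2492
3          68    83.37     2.8336
4          85   76.621     0.9163
5          51   56.374     0.5123
≥6         69   65.902     0.1456
The largest term is for 3: 2.834.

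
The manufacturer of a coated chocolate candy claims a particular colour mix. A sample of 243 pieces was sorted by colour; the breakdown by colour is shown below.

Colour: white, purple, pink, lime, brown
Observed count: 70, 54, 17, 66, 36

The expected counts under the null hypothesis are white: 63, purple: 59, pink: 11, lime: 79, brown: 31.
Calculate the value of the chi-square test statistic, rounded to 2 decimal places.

white: (70 − 63)²/63 = 49/63 = 0.778
purple: (54 − 59)²/59 = 25/59 = 0.424
pink: (17 − 11)²/11 = 36/11 = 3.273
lime: (66 − 79)²/79 = 169/79 = 2.139
brown: (36 − 31)²/31 = 25/31 = 0.806
Sum = 7.42

7.42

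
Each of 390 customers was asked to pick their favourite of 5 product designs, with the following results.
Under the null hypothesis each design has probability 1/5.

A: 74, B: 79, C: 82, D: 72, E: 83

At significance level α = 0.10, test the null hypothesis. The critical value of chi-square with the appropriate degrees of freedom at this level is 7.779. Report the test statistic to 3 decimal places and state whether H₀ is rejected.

1.205; do not reject

Expected count for each of the 5 categories: 390/5 = 78.
cat         O        E   (O−E)²/E
A          74       78     0.2051
B          79       78     0.0128
C          82       78     0.2051
D          72       78     0.4615
E          83       78     0.3205
Sum = 1.205
df = 4. Since 1.205 < 7.779, we do not reject H₀.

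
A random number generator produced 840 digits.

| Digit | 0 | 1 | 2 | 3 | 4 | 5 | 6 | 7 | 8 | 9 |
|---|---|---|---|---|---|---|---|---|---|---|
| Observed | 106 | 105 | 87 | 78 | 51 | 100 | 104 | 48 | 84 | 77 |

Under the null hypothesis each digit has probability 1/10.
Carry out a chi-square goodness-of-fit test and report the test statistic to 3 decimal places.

Expected count for each of the 10 categories: 840/10 = 84.
χ² = (106−84)²/84 + (105−84)²/84 + (87−84)²/84 + (78−84)²/84 + (51−84)²/84 + (100−84)²/84 + (104−84)²/84 + (48−84)²/84 + (84−84)²/84 + (77−84)²/84
   = 5.7619 + 5.2500 + 0.1071 + 0.4286 + 12.9643 + 3.0476 + 4.7619 + 15.4286 + 0.0000 + 0.5833
Sum = 48.333

48.333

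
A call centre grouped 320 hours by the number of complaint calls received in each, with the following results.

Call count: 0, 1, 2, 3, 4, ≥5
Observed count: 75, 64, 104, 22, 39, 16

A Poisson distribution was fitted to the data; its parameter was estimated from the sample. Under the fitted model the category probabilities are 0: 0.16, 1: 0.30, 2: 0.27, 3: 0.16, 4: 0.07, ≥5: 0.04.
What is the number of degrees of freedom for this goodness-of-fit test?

4

There are k = 6 categories and 1 parameter estimated from the data, so df = 6 − 1 − 1 = 4.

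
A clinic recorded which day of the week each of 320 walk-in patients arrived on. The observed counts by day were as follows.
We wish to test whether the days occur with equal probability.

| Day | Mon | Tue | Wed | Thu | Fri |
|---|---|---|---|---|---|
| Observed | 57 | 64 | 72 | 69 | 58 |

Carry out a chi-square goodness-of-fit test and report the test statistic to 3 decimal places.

2.719

Under H₀ each category has probability 1/5, so each expected count is 320/5 = 64.
Mon: (57 − 64)²/64 = 49/64 = 0.7656
Tue: (64 − 64)²/64 = 0/64 = 0.0000
Wed: (72 − 64)²/64 = 64/64 = 1.0000
Thu: (69 − 64)²/64 = 25/64 = 0.3906
Fri: (58 − 64)²/64 = 36/64 = 0.5625
Sum = 2.719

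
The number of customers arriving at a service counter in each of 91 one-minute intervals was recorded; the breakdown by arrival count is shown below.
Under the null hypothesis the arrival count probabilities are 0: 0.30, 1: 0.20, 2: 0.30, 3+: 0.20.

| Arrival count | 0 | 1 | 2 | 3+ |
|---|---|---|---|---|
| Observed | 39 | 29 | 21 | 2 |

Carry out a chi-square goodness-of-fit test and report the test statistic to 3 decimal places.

Expected counts E_i = n·p_i: 91×0.30 = 27.3, 91×0.20 = 18.2, 91×0.30 = 27.3, 91×0.20 = 18.2.
χ² = (39−27.3)²/27.3 + (29−18.2)²/18.2 + (21−27.3)²/27.3 + (2−18.2)²/18.2
   = 5.0143 + 6.4088 + 1.4538 + 14.4198
Sum = 27.297

27.297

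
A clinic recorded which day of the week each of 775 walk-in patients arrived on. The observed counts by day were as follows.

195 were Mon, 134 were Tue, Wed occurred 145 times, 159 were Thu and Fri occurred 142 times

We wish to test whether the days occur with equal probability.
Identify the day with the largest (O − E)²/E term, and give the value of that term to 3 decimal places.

Mon, 10.323

Under H₀ each category has probability 1/5, so each expected count is 775/5 = 155.
Mon: (195 − 155)²/155 = 1600/155 = 10.3226
Tue: (134 − 155)²/155 = 441/155 = 2.8452
Wed: (145 − 155)²/155 = 100/155 = 0.6452
Thu: (159 − 155)²/155 = 16/155 = 0.1032
Fri: (142 − 155)²/155 = 169/155 = 1.0903
The largest term is for Mon: 10.323.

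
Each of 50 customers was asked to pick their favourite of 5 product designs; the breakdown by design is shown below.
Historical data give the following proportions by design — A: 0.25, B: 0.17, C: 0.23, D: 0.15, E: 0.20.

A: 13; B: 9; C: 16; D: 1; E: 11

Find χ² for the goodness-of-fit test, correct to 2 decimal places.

7.54

Expected counts E_i = n·p_i: 50×0.25 = 12.5, 50×0.17 = 8.5, 50×0.23 = 11.5, 50×0.15 = 7.5, 50×0.20 = 10.
A: (13 − 12.5)²/12.5 = 0.25/12.5 = 0.020
B: (9 − 8.5)²/8.5 = 0.25/8.5 = 0.029
C: (16 − 11.5)²/11.5 = 20.25/11.5 = 1.761
D: (1 − 7.5)²/7.5 = 42.25/7.5 = 5.633
E: (11 − 10)²/10 = 1/10 = 0.100
Sum = 7.54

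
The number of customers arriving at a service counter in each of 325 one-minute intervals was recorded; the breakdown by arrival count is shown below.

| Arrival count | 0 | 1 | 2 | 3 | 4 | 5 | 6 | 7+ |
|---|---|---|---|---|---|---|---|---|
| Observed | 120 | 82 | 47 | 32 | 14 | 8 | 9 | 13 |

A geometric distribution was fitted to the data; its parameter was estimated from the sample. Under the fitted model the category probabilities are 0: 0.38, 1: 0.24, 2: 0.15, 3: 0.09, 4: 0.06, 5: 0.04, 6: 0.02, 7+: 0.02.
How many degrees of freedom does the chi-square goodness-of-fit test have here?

There are k = 8 categories and 1 parameter estimated from the data, so df = 8 − 1 − 1 = 6.

6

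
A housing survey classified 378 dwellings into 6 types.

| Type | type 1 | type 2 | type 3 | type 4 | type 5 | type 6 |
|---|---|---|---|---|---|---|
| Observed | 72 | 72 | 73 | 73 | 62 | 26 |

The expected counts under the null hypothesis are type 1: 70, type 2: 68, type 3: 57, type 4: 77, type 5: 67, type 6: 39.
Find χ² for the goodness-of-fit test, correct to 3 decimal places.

χ² = (72−70)²/70 + (72−68)²/68 + (73−57)²/57 + (73−77)²/77 + (62−67)²/67 + (26−39)²/39
   = 0.0571 + 0.2353 + 4.4912 + 0.2078 + 0.3731 + 4.3333
Sum = 9.698

9.698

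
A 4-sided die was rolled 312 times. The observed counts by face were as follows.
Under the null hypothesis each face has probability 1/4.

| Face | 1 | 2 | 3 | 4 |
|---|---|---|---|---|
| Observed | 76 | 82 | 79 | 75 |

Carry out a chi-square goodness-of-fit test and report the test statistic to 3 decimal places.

Expected count for each of the 4 categories: 312/4 = 78.
χ² = (76−78)²/78 + (82−78)²/78 + (79−78)²/78 + (75−78)²/78
   = 0.0513 + 0.2051 + 0.0128 + 0.1154
Sum = 0.385

0.385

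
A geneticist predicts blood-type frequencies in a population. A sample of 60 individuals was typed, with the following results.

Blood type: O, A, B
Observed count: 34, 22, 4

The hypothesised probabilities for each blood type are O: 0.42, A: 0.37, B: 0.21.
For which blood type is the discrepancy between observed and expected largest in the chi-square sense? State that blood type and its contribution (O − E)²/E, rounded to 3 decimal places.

Expected counts E_i = n·p_i: 60×0.42 = 25.2, 60×0.37 = 22.2, 60×0.21 = 12.6.
χ² = (34−25.2)²/25.2 + (22−22.2)²/22.2 + (4−12.6)²/12.6
   = 3.0730 + 0.0018 + 5.8698
The largest term is for B: 5.870.

B, 5.870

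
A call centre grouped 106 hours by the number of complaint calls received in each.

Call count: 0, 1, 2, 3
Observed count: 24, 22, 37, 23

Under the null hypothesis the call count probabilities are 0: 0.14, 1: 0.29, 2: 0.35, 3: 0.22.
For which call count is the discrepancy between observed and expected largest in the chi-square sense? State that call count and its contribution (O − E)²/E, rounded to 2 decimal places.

Expected counts E_i = n·p_i: 106×0.14 = 14.84, 106×0.29 = 30.74, 106×0.35 = 37.1, 106×0.22 = 23.32.
χ² = (24−14.84)²/14.84 + (22−30.74)²/30.74 + (37−37.1)²/37.1 + (23−23.32)²/23.32
   = 5.654 + 2.485 + 0.000 + 0.004
The largest term is for 0: 5.65.

0, 5.65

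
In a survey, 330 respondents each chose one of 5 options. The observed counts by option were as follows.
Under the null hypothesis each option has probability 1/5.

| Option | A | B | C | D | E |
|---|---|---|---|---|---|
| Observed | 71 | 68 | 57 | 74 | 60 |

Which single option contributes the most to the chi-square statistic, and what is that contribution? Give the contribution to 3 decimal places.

Expected count for each of the 5 categories: 330/5 = 66.
χ² = (71−66)²/66 + (68−66)²/66 + (57−66)²/66 + (74−66)²/66 + (60−66)²/66
   = 0.3788 + 0.0606 + 1.2273 + 0.9697 + 0.5455
The largest term is for C: 1.227.

C, 1.227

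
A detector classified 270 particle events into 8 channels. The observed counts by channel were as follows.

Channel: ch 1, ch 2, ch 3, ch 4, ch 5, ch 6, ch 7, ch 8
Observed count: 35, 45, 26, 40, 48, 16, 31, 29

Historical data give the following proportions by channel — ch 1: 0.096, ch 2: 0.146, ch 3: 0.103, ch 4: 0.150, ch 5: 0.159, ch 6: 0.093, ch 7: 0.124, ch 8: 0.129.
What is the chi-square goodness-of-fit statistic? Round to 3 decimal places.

Expected counts E_i = n·p_i: 270×0.096 = 25.92, 270×0.146 = 39.42, 270×0.103 = 27.81, 270×0.150 = 40.5, 270×0.159 = 42.93, 270×0.093 = 25.11, 270×0.124 = 33.48, 270×0.129 = 34.83.
ch 1: (35 − 25.92)²/25.92 = 82.4464/25.92 = 3.1808
ch 2: (45 − 39.42)²/39.42 = 31.1364/39.42 = 0.7899
ch 3: (26 − 27.81)²/27.81 = 3.2761/27.81 = 0.1178
ch 4: (40 − 40.5)²/40.5 = 0.25/40.5 = 0.0062
ch 5: (48 − 42.93)²/42.93 = 25.7049/42.93 = 0.5988
ch 6: (16 − 25.11)²/25.11 = 82.9921/25.11 = 3.3051
ch 7: (31 − 33.48)²/33.48 = 6.1504/33.48 = 0.1837
ch 8: (29 − 34.83)²/34.83 = 33.9889/34.83 = 0.9759
Sum = 9.158

9.158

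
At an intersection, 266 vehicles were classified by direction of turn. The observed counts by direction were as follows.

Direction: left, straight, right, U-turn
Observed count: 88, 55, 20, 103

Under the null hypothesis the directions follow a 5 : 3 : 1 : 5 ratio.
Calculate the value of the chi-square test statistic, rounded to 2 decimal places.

1.31

Ratio total = 14. Expected counts: 266×5/14 = 95, 266×3/14 = 57, 266×1/14 = 19, 266×5/14 = 95.
χ² = (88−95)²/95 + (55−57)²/57 + (20−19)²/19 + (103−95)²/95
   = 0.516 + 0.070 + 0.053 + 0.674
Sum = 1.31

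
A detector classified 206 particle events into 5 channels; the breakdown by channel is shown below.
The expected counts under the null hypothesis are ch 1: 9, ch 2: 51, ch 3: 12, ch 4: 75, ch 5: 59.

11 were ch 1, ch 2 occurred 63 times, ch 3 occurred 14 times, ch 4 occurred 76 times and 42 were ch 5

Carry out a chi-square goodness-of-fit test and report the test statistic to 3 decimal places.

8.513

cat         O        E   (O−E)²/E
ch 1       11        9     0.4444
ch 2       63       51     2.8235
ch 3       14       12     0.3333
ch 4       76       75     0.0133
ch 5       42       59     4.8983
Sum = 8.513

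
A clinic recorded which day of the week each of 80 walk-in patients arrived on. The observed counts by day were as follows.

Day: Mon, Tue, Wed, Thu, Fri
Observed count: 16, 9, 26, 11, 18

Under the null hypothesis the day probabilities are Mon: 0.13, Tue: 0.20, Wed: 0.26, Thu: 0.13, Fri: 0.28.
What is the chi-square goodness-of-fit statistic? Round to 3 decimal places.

8.277

Expected counts E_i = n·p_i: 80×0.13 = 10.4, 80×0.20 = 16, 80×0.26 = 20.8, 80×0.13 = 10.4, 80×0.28 = 22.4.
cat         O        E   (O−E)²/E
Mon        16     10.4     3.0154
Tue         9       16     3.0625
Wed        26     20.8     1.3000
Thu        11     10.4     0.0346
Fri        18     22.4     0.8643
Sum = 8.277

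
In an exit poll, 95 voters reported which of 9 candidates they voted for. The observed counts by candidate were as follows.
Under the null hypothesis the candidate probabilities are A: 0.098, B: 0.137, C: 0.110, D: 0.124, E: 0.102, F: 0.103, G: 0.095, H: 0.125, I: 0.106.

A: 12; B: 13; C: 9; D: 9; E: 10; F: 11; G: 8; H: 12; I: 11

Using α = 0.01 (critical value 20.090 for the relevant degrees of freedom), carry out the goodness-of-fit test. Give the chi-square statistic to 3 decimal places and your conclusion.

1.999; do not reject

Expected counts E_i = n·p_i: 95×0.098 = 9.31, 95×0.137 = 13.015, 95×0.110 = 10.45, 95×0.124 = 11.78, 95×0.102 = 9.69, 95×0.103 = 9.785, 95×0.095 = 9.025, 95×0.125 = 11.875, 95×0.106 = 10.07.
χ² = (12−9.31)²/9.31 + (13−13.015)²/13.015 + (9−10.45)²/10.45 + (9−11.78)²/11.78 + (10−9.69)²/9.69 + (11−9.785)²/9.785 + (8−9.025)²/9.025 + (12−11.875)²/11.875 + (11−10.07)²/10.07
   = 0.7772 + 0.0000 + 0.2012 + 0.6561 + 0.0099 + 0.1509 + 0.1164 + 0.0013 + 0.0859
Sum = 1.999
df = 8. Since 1.999 < 20.090, we do not reject H₀.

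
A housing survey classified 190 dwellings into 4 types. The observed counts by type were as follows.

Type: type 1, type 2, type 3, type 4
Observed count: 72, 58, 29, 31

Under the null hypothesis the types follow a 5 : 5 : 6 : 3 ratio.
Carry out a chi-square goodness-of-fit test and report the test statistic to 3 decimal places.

Ratio total = 19. Expected counts: 190×5/19 = 50, 190×5/19 = 50, 190×6/19 = 60, 190×3/19 = 30.
type 1: (72 − 50)²/50 = 484/50 = 9.6800
type 2: (58 − 50)²/50 = 64/50 = 1.2800
type 3: (29 − 60)²/60 = 961/60 = 16.0167
type 4: (31 − 30)²/30 = 1/30 = 0.0333
Sum = 27.010

27.010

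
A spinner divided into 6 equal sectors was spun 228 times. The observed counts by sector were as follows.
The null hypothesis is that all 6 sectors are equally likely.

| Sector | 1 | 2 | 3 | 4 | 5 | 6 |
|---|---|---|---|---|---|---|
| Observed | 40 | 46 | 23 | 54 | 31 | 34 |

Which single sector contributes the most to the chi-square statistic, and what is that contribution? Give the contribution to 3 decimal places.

4, 6.737

Under H₀ each category has probability 1/6, so each expected count is 228/6 = 38.
cat         O        E   (O−E)²/E
1          40       38     0.1053
2          46       38     1.6842
3          23       38     5.9211
4          54       38     6.7368
5          31       38     1.2895
6          34       38     0.4211
The largest term is for 4: 6.737.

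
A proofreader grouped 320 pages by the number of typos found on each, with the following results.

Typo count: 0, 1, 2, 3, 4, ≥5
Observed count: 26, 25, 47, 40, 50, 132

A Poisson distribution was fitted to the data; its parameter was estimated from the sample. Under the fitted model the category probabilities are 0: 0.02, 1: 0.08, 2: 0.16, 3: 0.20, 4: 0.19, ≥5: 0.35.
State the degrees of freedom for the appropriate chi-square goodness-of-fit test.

4

There are k = 6 categories and 1 parameter estimated from the data, so df = 6 − 1 − 1 = 4.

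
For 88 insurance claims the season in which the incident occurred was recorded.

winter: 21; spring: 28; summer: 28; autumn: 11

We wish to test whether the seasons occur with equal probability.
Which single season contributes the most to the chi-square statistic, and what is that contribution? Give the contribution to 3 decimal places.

autumn, 5.500

Expected count for each of the 4 categories: 88/4 = 22.
winter: (21 − 22)²/22 = 1/22 = 0.0455
spring: (28 − 22)²/22 = 36/22 = 1.6364
summer: (28 − 22)²/22 = 36/22 = 1.6364
autumn: (11 − 22)²/22 = 121/22 = 5.5000
The largest term is for autumn: 5.500.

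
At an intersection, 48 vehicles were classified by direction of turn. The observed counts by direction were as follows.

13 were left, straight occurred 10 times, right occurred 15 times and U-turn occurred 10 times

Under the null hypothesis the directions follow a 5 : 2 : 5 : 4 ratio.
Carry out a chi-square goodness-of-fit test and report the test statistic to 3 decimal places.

3.267

Ratio total = 16. Expected counts: 48×5/16 = 15, 48×2/16 = 6, 48×5/16 = 15, 48×4/16 = 12.
χ² = (13−15)²/15 + (10−6)²/6 + (15−15)²/15 + (10−12)²/12
   = 0.2667 + 2.6667 + 0.0000 + 0.3333
Sum = 3.267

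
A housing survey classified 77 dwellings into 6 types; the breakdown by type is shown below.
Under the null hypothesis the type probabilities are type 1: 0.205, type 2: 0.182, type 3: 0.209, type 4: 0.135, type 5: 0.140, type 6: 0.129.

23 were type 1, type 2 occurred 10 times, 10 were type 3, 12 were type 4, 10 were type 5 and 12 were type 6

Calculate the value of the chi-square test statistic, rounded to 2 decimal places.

7.49

Expected counts E_i = n·p_i: 77×0.205 = 15.785, 77×0.182 = 14.014, 77×0.209 = 16.093, 77×0.135 = 10.395, 77×0.140 = 10.78, 77×0.129 = 9.933.
type 1: (23 − 15.785)²/15.785 = 52.056225/15.785 = 3.298
type 2: (10 − 14.014)²/14.014 = 16.112196/14.014 = 1.150
type 3: (10 − 16.093)²/16.093 = 37.124649/16.093 = 2.307
type 4: (12 − 10.395)²/10.395 = 2.576025/10.395 = 0.248
type 5: (10 − 10.78)²/10.78 = 0.6084/10.78 = 0.056
type 6: (12 − 9.933)²/9.933 = 4.272489/9.933 = 0.430
Sum = 7.49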